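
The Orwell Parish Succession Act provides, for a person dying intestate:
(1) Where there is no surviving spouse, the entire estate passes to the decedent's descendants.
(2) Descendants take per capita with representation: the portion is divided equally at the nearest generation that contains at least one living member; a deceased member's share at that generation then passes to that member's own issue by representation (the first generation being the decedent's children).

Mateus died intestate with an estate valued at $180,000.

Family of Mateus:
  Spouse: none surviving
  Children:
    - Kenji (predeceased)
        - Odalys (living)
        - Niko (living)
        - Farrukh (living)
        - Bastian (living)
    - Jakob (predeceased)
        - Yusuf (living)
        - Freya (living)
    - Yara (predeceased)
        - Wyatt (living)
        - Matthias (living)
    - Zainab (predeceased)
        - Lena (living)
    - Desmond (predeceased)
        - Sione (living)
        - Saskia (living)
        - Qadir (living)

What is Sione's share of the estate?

The entire $180,000 passes to the descendants.
No child survives, so the initial division is made at the grandchildren's generation.
That amount ($180,000) is divided into 12 shares of $15,000: Odalys, Niko, Farrukh, Bastian, Yusuf, Freya, Wyatt, Matthias, Lena, Sione, Saskia, and Qadir each take $15,000.

Sione receives $15,000.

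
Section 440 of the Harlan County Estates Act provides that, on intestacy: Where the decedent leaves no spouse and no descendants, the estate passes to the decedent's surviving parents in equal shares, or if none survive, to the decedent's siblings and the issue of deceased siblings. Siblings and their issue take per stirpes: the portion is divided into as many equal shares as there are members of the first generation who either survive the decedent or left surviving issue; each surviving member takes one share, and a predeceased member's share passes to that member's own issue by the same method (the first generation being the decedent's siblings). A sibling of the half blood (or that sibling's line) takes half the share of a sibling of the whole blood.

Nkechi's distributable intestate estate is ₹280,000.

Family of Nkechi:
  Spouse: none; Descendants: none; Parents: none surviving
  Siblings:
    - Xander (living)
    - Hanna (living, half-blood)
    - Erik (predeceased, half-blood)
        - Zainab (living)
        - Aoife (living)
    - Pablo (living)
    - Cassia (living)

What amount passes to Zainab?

Zainab receives ₹17,500.

The entire ₹280,000 passes to the siblings and their issue.
Counting each half-blood sibling's line as half a unit, there are 4 units in ₹280,000, so one unit is ₹70,000. Whole-blood lines (Xander, Pablo, and Cassia) take ₹70,000 each; half-blood lines (Hanna and Erik) take ₹35,000 each.
Erik's share (₹35,000) is divided into 2 shares of ₹17,500: Zainab and Aoife each take ₹17,500.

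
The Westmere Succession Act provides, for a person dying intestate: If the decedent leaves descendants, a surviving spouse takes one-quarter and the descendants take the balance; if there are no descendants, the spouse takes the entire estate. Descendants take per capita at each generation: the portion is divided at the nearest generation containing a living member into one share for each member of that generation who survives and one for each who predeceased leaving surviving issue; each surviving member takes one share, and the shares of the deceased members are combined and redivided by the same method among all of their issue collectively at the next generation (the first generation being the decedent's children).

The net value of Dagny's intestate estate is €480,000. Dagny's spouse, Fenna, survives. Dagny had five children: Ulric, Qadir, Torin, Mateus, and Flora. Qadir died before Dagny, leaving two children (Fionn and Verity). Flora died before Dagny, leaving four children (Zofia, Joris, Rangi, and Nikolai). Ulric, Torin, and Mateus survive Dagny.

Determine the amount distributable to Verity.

Fenna takes one-quarter of €480,000 = €120,000. The remaining €360,000 passes to the descendants.
The descendants' portion (€360,000) is divided at the children's generation into 5 shares of €72,000. Ulric, Torin, and Mateus each take €72,000. The 2 shares of the deceased (Qadir and Flora) are combined into a pool of €144,000.
That pool (€144,000) is divided at the grandchildren's generation equally among Fionn, Verity, Zofia, Joris, Rangi, and Nikolai: €24,000 each.

Verity receives €24,000.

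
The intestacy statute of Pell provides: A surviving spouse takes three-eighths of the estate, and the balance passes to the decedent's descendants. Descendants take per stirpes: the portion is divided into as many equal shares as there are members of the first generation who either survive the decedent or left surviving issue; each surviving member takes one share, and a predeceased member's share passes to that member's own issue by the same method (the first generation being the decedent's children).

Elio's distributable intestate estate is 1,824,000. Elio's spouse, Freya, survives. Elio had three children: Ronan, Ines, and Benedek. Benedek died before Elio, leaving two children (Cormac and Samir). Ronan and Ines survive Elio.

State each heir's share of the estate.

Freya takes three-eighths of 1,824,000 = 684,000. The remaining 1,140,000 passes to the descendants.
The descendants' portion (1,140,000) is divided into 3 shares of 380,000: Ronan and Ines each take 380,000; Benedek's 380,000 share passes to Benedek's issue.
Benedek's share (380,000) is divided into 2 shares of 190,000: Cormac and Samir each take 190,000.

Freya: 684,000; Ronan: 380,000; Ines: 380,000; Cormac: 190,000; Samir: 190,000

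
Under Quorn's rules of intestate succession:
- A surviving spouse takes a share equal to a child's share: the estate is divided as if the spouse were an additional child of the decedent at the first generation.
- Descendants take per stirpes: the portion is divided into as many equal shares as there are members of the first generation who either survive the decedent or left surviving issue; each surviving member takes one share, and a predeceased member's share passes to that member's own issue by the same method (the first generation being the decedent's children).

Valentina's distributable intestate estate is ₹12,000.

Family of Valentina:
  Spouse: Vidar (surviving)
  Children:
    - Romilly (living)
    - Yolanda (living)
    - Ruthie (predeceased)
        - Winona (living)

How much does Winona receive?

The spouse counts as an additional share at the children's level, so there are 4 primary shares of ₹3,000. Vidar takes one such share (₹3,000).
The children's combined portion (₹9,000) is divided into 3 shares of ₹3,000: Romilly and Yolanda each take ₹3,000; Ruthie's ₹3,000 share passes to Ruthie's issue.
Ruthie's share (₹3,000) passes entirely to Winona.

Winona receives ₹3,000.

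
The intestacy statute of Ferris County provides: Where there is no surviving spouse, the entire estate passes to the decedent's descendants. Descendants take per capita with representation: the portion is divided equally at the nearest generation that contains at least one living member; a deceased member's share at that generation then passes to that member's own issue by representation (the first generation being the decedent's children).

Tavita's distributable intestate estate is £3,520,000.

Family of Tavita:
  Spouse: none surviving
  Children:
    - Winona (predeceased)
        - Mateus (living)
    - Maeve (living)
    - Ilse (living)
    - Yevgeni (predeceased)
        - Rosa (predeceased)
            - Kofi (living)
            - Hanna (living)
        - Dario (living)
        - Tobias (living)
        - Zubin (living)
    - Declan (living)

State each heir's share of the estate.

Mateus: £704,000; Maeve: £704,000; Ilse: £704,000; Kofi: £88,000; Hanna: £88,000; Dario: £176,000; Tobias: £176,000; Zubin: £176,000; Declan: £704,000

The entire £3,520,000 passes to the descendants.
That amount (£3,520,000) is divided into 5 shares of £704,000: Maeve, Ilse, and Declan each take £704,000; Winona's £704,000 share passes to Winona's issue; Yevgeni's £704,000 share passes to Yevgeni's issue.
Winona's share (£704,000) passes entirely to Mateus.
Yevgeni's share (£704,000) is divided into 4 shares of £176,000: Dario, Tobias, and Zubin each take £176,000; Rosa's £176,000 share passes to Rosa's issue.
Rosa's share (£176,000) is divided into 2 shares of £88,000: Kofi and Hanna each take £88,000.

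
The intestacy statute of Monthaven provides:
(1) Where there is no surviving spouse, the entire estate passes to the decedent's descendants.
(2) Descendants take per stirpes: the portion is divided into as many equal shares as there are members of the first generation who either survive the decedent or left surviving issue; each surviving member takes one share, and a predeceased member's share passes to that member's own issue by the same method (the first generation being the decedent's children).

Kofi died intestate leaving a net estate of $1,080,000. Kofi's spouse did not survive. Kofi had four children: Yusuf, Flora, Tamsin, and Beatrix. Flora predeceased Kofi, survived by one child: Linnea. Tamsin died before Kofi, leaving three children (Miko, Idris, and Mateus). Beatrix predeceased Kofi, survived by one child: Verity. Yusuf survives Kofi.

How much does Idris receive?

Idris receives $90,000.

The entire $1,080,000 passes to the descendants.
That amount ($1,080,000) is divided into 4 shares of $270,000: Yusuf takes $270,000; Flora's $270,000 share passes to Flora's issue; Tamsin's $270,000 share passes to Tamsin's issue; Beatrix's $270,000 share passes to Beatrix's issue.
Flora's share ($270,000) passes entirely to Linnea.
Tamsin's share ($270,000) is divided into 3 shares of $90,000: Miko, Idris, and Mateus each take $90,000.
Beatrix's share ($270,000) passes entirely to Verity.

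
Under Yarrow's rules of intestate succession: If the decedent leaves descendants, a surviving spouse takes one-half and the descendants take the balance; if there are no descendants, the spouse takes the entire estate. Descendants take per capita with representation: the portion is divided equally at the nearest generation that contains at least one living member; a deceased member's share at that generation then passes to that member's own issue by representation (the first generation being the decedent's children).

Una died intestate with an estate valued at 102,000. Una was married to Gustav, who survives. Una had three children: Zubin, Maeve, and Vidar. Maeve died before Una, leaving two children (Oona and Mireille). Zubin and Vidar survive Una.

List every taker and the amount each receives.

Gustav: 51,000; Zubin: 17,000; Oona: 8,500; Mireille: 8,500; Vidar: 17,000

Gustav takes one-half of 102,000 = 51,000. The remaining 51,000 passes to the descendants.
The descendants' portion (51,000) is divided into 3 shares of 17,000: Zubin and Vidar each take 17,000; Maeve's 17,000 share passes to Maeve's issue.
Maeve's share (17,000) is divided into 2 shares of 8,500: Oona and Mireille each take 8,500.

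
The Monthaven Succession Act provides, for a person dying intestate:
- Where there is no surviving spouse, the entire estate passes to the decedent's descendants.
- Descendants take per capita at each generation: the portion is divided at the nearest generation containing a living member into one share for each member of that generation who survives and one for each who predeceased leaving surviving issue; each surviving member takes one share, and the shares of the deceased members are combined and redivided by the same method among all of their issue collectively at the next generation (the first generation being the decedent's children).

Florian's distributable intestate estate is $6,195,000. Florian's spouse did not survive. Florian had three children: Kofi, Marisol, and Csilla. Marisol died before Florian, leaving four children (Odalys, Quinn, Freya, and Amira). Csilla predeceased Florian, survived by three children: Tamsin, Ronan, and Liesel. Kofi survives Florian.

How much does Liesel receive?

Liesel receives $590,000.

The entire $6,195,000 passes to the descendants.
That amount ($6,195,000) is divided at the children's generation into 3 shares of $2,065,000. Kofi takes $2,065,000. The 2 shares of the deceased (Marisol and Csilla) are combined into a pool of $4,130,000.
That pool ($4,130,000) is divided at the grandchildren's generation equally among Odalys, Quinn, Freya, Amira, Tamsin, Ronan, and Liesel: $590,000 each.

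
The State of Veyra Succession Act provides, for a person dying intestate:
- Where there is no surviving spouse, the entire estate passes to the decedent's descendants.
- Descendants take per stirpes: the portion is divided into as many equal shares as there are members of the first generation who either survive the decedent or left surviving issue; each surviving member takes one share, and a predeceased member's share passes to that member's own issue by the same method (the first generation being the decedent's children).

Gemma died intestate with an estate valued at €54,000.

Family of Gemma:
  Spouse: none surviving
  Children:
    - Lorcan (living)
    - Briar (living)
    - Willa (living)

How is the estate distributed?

Lorcan: €18,000; Briar: €18,000; Willa: €18,000

The entire €54,000 passes to the descendants.
That amount (€54,000) is divided into 3 shares of €18,000: Lorcan, Briar, and Willa each take €18,000.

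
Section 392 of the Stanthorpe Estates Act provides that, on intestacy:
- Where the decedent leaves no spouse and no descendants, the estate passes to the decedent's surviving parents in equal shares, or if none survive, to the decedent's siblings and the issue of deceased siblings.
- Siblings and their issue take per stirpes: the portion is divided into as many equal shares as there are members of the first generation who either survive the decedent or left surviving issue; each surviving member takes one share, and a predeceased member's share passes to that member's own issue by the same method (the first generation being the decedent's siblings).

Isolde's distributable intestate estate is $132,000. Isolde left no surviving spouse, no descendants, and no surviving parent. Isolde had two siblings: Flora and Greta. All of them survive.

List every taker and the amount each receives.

Flora: $66,000; Greta: $66,000

The entire $132,000 passes to the siblings and their issue.
That amount ($132,000) is divided into 2 shares of $66,000: Flora and Greta each take $66,000.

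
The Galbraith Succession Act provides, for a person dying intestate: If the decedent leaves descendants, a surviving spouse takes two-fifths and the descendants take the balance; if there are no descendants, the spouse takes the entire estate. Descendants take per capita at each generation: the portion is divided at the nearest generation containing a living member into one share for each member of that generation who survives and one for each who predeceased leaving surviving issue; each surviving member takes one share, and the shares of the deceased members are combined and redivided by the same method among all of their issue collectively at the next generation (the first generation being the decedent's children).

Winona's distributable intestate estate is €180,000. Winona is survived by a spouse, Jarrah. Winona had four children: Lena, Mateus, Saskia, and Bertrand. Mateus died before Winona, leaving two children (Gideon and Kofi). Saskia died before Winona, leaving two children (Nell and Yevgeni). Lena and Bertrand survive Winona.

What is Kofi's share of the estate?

Kofi receives €13,500.

Jarrah takes two-fifths of €180,000 = €72,000. The remaining €108,000 passes to the descendants.
The descendants' portion (€108,000) is divided at the children's generation into 4 shares of €27,000. Lena and Bertrand each take €27,000. The 2 shares of the deceased (Mateus and Saskia) are combined into a pool of €54,000.
That pool (€54,000) is divided at the grandchildren's generation equally among Gideon, Kofi, Nell, and Yevgeni: €13,500 each.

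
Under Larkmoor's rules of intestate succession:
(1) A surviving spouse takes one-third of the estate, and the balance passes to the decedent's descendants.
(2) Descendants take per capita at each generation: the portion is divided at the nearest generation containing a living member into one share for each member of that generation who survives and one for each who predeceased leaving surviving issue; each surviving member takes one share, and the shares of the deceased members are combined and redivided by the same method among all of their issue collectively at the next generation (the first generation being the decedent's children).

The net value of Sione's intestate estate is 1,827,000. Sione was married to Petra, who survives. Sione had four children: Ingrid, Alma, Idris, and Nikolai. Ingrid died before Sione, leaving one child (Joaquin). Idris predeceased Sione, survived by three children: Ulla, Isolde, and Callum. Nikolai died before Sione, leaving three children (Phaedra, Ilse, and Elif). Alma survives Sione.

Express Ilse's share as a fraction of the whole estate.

Ilse receives 1/14 of the estate.

Petra takes one-third of 1,827,000 = 609,000. The remaining 1,218,000 passes to the descendants.
The descendants' portion (1,218,000) is divided at the children's generation into 4 shares of 304,500. Alma takes 304,500. The 3 shares of the deceased (Ingrid, Idris, and Nikolai) are combined into a pool of 913,500.
That pool (913,500) is divided at the grandchildren's generation equally among Joaquin, Ulla, Isolde, Callum, Phaedra, Ilse, and Elif: 130,500 each.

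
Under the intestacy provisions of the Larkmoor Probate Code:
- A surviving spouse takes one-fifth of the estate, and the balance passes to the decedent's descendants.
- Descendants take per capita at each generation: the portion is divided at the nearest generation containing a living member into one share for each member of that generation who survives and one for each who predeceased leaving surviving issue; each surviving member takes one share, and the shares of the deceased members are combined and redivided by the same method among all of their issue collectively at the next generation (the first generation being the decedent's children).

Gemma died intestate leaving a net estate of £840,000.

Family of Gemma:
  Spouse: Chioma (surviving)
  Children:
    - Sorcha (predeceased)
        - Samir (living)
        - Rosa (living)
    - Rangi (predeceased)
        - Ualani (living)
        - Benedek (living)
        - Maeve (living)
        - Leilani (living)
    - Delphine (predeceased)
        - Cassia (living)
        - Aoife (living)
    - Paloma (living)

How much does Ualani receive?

Ualani receives £63,000.

Chioma takes one-fifth of £840,000 = £168,000. The remaining £672,000 passes to the descendants.
The descendants' portion (£672,000) is divided at the children's generation into 4 shares of £168,000. Paloma takes £168,000. The 3 shares of the deceased (Sorcha, Rangi, and Delphine) are combined into a pool of £504,000.
That pool (£504,000) is divided at the grandchildren's generation equally among Samir, Rosa, Ualani, Benedek, Maeve, Leilani, Cassia, and Aoife: £63,000 each.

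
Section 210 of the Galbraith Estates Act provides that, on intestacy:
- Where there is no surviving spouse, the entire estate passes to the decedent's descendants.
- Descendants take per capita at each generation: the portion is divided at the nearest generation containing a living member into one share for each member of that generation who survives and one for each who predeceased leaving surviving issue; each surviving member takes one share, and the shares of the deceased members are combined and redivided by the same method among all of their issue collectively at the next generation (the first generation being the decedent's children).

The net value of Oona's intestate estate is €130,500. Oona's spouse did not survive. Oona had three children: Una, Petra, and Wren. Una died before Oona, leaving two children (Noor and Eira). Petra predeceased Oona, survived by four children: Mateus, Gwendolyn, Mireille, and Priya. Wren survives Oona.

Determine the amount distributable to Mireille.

Mireille receives €14,500.

The entire €130,500 passes to the descendants.
That amount (€130,500) is divided at the children's generation into 3 shares of €43,500. Wren takes €43,500. The 2 shares of the deceased (Una and Petra) are combined into a pool of €87,000.
That pool (€87,000) is divided at the grandchildren's generation equally among Noor, Eira, Mateus, Gwendolyn, Mireille, and Priya: €14,500 each.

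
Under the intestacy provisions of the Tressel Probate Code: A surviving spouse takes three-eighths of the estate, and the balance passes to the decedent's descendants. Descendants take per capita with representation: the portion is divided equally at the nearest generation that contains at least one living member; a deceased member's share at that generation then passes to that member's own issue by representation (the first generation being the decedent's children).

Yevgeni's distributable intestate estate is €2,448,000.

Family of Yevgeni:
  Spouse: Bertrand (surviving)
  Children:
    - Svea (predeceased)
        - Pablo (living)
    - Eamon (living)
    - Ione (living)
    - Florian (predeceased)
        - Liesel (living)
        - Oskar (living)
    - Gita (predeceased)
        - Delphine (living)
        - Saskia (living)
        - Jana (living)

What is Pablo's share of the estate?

Pablo receives €306,000.

Bertrand takes three-eighths of €2,448,000 = €918,000. The remaining €1,530,000 passes to the descendants.
The descendants' portion (€1,530,000) is divided into 5 shares of €306,000: Eamon and Ione each take €306,000; Svea's €306,000 share passes to Svea's issue; Florian's €306,000 share passes to Florian's issue; Gita's €306,000 share passes to Gita's issue.
Svea's share (€306,000) passes entirely to Pablo.
Florian's share (€306,000) is divided into 2 shares of €153,000: Liesel and Oskar each take €153,000.
Gita's share (€306,000) is divided into 3 shares of €102,000: Delphine, Saskia, and Jana each take €102,000.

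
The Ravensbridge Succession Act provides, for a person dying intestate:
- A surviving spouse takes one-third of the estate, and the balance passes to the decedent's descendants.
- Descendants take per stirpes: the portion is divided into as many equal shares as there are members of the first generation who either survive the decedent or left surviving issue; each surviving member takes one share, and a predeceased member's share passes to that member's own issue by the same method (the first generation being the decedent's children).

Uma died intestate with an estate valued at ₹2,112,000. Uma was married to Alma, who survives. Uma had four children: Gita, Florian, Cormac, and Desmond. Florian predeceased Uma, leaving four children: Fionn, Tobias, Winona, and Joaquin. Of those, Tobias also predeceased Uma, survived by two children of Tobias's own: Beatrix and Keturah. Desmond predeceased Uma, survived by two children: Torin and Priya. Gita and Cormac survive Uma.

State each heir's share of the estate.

Alma: ₹704,000; Gita: ₹352,000; Fionn: ₹88,000; Beatrix: ₹44,000; Keturah: ₹44,000; Winona: ₹88,000; Joaquin: ₹88,000; Cormac: ₹352,000; Torin: ₹176,000; Priya: ₹176,000

Alma takes one-third of ₹2,112,000 = ₹704,000. The remaining ₹1,408,000 passes to the descendants.
The descendants' portion (₹1,408,000) is divided into 4 shares of ₹352,000: Gita and Cormac each take ₹352,000; Florian's ₹352,000 share passes to Florian's issue; Desmond's ₹352,000 share passes to Desmond's issue.
Florian's share (₹352,000) is divided into 4 shares of ₹88,000: Fionn, Winona, and Joaquin each take ₹88,000; Tobias's ₹88,000 share passes to Tobias's issue.
Tobias's share (₹88,000) is divided into 2 shares of ₹44,000: Beatrix and Keturah each take ₹44,000.
Desmond's share (₹352,000) is divided into 2 shares of ₹176,000: Torin and Priya each take ₹176,000.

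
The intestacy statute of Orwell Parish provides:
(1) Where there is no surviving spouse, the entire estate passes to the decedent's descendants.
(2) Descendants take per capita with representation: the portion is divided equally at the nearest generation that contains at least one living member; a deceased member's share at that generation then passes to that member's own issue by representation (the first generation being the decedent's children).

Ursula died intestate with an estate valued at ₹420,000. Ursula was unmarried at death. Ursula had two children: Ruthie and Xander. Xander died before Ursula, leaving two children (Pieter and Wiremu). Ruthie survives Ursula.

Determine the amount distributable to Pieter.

Pieter receives ₹105,000.

The entire ₹420,000 passes to the descendants.
That amount (₹420,000) is divided into 2 shares of ₹210,000: Ruthie takes ₹210,000; Xander's ₹210,000 share passes to Xander's issue.
Xander's share (₹210,000) is divided into 2 shares of ₹105,000: Pieter and Wiremu each take ₹105,000.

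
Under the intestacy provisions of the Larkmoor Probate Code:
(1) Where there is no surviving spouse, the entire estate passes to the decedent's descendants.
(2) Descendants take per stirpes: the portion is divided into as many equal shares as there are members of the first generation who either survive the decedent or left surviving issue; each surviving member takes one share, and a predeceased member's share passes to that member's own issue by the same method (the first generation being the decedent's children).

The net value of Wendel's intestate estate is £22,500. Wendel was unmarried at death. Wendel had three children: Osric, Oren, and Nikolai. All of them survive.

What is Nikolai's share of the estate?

The entire £22,500 passes to the descendants.
That amount (£22,500) is divided into 3 shares of £7,500: Osric, Oren, and Nikolai each take £7,500.

Nikolai receives £7,500.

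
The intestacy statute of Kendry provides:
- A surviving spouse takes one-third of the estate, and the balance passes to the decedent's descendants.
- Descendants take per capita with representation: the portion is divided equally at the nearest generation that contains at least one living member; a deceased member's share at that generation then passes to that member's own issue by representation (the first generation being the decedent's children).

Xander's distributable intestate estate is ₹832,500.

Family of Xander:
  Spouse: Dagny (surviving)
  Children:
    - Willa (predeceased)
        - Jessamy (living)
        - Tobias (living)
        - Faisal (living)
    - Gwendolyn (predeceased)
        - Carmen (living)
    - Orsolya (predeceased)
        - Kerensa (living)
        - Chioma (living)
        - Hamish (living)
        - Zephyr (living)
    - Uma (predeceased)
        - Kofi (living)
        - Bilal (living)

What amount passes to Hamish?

Dagny takes one-third of ₹832,500 = ₹277,500. The remaining ₹555,000 passes to the descendants.
No child survives, so the initial division is made at the grandchildren's generation.
The descendants' portion (₹555,000) is divided into 10 shares of ₹55,500: Jessamy, Tobias, Faisal, Carmen, Kerensa, Chioma, Hamish, Zephyr, Kofi, and Bilal each take ₹55,500.

Hamish receives ₹55,500.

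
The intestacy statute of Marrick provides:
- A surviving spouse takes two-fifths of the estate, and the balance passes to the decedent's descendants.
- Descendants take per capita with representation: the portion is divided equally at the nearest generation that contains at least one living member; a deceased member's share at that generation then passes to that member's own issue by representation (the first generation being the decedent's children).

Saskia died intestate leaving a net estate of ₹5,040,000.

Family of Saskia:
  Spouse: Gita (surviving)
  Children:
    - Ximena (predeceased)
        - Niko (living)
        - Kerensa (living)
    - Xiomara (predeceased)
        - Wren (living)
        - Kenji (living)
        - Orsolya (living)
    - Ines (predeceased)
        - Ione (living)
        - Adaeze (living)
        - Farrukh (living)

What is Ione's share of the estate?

Ione receives ₹378,000.

Gita takes two-fifths of ₹5,040,000 = ₹2,016,000. The remaining ₹3,024,000 passes to the descendants.
No child survives, so the initial division is made at the grandchildren's generation.
The descendants' portion (₹3,024,000) is divided into 8 shares of ₹378,000: Niko, Kerensa, Wren, Kenji, Orsolya, Ione, Adaeze, and Farrukh each take ₹378,000.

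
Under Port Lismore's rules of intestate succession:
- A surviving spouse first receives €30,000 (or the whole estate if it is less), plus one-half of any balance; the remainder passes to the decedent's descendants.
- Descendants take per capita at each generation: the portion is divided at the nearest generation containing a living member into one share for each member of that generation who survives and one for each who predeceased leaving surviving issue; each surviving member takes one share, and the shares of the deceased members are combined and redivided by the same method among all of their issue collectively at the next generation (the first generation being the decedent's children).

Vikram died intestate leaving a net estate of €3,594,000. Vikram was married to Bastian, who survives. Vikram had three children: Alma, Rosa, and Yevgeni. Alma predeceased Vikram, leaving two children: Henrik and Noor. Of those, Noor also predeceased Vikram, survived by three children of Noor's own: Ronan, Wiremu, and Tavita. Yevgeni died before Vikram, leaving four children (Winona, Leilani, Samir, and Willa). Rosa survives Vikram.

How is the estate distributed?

Bastian first takes €30,000, leaving a balance of €3,564,000. Bastian then takes one-half of the balance (€1,782,000), for a total of €1,812,000. The remaining €1,782,000 passes to the descendants.
The descendants' portion (€1,782,000) is divided at the children's generation into 3 shares of €594,000. Rosa takes €594,000. The 2 shares of the deceased (Alma and Yevgeni) are combined into a pool of €1,188,000.
That pool (€1,188,000) is divided at the grandchildren's generation into 6 shares of €198,000. Henrik, Winona, Leilani, Samir, and Willa each take €198,000. The remaining share for the deceased Noor (€198,000) is carried to the next generation.
That pool (€198,000) is divided at the great-grandchildren's generation equally among Ronan, Wiremu, and Tavita: €66,000 each.

Bastian: €1,812,000; Henrik: €198,000; Ronan: €66,000; Wiremu: €66,000; Tavita: €66,000; Rosa: €594,000; Winona: €198,000; Leilani: €198,000; Samir: €198,000; Willa: €198,000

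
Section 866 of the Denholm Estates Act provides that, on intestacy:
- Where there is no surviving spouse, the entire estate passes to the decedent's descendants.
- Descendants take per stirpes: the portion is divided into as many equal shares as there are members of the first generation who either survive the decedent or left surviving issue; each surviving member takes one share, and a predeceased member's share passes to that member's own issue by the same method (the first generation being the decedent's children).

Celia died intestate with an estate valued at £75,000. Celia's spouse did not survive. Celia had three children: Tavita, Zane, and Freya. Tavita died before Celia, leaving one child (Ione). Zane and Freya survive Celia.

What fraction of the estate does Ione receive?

The entire £75,000 passes to the descendants.
That amount (£75,000) is divided into 3 shares of £25,000: Zane and Freya each take £25,000; Tavita's £25,000 share passes to Tavita's issue.
Tavita's share (£25,000) passes entirely to Ione.

Ione receives 1/3 of the estate.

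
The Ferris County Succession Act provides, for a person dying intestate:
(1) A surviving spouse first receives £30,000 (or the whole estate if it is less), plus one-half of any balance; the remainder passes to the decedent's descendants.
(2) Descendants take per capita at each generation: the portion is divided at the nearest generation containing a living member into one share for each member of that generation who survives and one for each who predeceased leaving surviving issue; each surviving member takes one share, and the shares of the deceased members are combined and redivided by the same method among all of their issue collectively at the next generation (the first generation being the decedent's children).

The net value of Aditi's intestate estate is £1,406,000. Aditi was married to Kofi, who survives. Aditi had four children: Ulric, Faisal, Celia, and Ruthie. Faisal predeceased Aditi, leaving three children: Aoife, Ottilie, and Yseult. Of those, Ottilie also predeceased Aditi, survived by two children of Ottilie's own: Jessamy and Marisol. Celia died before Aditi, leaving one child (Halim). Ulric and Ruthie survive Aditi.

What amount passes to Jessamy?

Jessamy receives £43,000.

Kofi first takes £30,000, leaving a balance of £1,376,000. Kofi then takes one-half of the balance (£688,000), for a total of £718,000. The remaining £688,000 passes to the descendants.
The descendants' portion (£688,000) is divided at the children's generation into 4 shares of £172,000. Ulric and Ruthie each take £172,000. The 2 shares of the deceased (Faisal and Celia) are combined into a pool of £344,000.
That pool (£344,000) is divided at the grandchildren's generation into 4 shares of £86,000. Aoife, Yseult, and Halim each take £86,000. The remaining share for the deceased Ottilie (£86,000) is carried to the next generation.
That pool (£86,000) is divided at the great-grandchildren's generation equally among Jessamy and Marisol: £43,000 each.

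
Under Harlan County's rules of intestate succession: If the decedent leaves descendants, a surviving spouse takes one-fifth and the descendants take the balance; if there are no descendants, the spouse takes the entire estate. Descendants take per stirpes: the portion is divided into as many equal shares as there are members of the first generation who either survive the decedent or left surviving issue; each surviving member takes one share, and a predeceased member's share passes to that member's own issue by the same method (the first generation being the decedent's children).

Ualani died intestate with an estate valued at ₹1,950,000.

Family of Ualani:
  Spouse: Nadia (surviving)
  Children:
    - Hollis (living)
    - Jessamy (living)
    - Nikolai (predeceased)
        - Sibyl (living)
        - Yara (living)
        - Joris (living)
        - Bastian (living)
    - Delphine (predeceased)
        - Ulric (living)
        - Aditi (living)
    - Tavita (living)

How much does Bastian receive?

Bastian receives ₹78,000.

Nadia takes one-fifth of ₹1,950,000 = ₹390,000. The remaining ₹1,560,000 passes to the descendants.
The descendants' portion (₹1,560,000) is divided into 5 shares of ₹312,000: Hollis, Jessamy, and Tavita each take ₹312,000; Nikolai's ₹312,000 share passes to Nikolai's issue; Delphine's ₹312,000 share passes to Delphine's issue.
Nikolai's share (₹312,000) is divided into 4 shares of ₹78,000: Sibyl, Yara, Joris, and Bastian each take ₹78,000.
Delphine's share (₹312,000) is divided into 2 shares of ₹156,000: Ulric and Aditi each take ₹156,000.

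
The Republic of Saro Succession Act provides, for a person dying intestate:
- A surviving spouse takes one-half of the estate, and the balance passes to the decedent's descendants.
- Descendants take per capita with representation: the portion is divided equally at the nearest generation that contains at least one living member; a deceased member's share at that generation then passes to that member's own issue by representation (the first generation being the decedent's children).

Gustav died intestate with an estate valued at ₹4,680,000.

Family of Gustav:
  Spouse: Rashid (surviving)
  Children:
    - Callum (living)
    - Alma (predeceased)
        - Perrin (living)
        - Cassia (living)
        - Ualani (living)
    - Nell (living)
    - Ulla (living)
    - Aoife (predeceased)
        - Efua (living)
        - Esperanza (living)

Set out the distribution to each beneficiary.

Rashid: ₹2,340,000; Callum: ₹468,000; Perrin: ₹156,000; Cassia: ₹156,000; Ualani: ₹156,000; Nell: ₹468,000; Ulla: ₹468,000; Efua: ₹234,000; Esperanza: ₹234,000

Rashid takes one-half of ₹4,680,000 = ₹2,340,000. The remaining ₹2,340,000 passes to the descendants.
The descendants' portion (₹2,340,000) is divided into 5 shares of ₹468,000: Callum, Nell, and Ulla each take ₹468,000; Alma's ₹468,000 share passes to Alma's issue; Aoife's ₹468,000 share passes to Aoife's issue.
Alma's share (₹468,000) is divided into 3 shares of ₹156,000: Perrin, Cassia, and Ualani each take ₹156,000.
Aoife's share (₹468,000) is divided into 2 shares of ₹234,000: Efua and Esperanza each take ₹234,000.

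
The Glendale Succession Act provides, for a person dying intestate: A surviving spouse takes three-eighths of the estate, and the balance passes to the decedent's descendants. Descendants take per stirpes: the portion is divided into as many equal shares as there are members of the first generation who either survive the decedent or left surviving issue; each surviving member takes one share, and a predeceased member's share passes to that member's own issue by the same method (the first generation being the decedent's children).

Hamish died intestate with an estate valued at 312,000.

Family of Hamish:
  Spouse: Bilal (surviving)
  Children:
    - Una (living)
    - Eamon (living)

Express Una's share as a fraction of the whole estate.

Bilal takes three-eighths of 312,000 = 117,000. The remaining 195,000 passes to the descendants.
The descendants' portion (195,000) is divided into 2 shares of 97,500: Una and Eamon each take 97,500.

Una receives 5/16 of the estate.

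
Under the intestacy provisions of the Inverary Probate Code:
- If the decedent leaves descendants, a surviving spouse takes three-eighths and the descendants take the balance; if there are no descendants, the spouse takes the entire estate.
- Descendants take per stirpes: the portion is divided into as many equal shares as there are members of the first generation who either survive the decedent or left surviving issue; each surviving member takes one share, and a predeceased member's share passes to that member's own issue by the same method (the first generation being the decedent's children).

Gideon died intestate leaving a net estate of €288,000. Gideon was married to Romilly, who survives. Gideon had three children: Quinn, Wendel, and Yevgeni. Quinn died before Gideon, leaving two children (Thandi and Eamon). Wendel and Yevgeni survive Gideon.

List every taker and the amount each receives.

Romilly takes three-eighths of €288,000 = €108,000. The remaining €180,000 passes to the descendants.
The descendants' portion (€180,000) is divided into 3 shares of €60,000: Wendel and Yevgeni each take €60,000; Quinn's €60,000 share passes to Quinn's issue.
Quinn's share (€60,000) is divided into 2 shares of €30,000: Thandi and Eamon each take €30,000.

Romilly: €108,000; Thandi: €30,000; Eamon: €30,000; Wendel: €60,000; Yevgeni: €60,000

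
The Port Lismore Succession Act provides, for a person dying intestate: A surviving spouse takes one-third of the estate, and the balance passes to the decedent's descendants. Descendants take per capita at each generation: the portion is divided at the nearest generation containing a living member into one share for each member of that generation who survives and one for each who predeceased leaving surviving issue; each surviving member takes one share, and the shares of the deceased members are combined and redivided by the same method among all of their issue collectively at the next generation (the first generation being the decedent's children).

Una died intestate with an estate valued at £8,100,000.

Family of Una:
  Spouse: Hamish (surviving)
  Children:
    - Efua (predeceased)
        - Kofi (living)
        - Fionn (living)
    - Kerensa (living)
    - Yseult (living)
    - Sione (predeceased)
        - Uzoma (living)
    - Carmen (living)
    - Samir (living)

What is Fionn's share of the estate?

Fionn receives £600,000.

Hamish takes one-third of £8,100,000 = £2,700,000. The remaining £5,400,000 passes to the descendants.
The descendants' portion (£5,400,000) is divided at the children's generation into 6 shares of £900,000. Kerensa, Yseult, Carmen, and Samir each take £900,000. The 2 shares of the deceased (Efua and Sione) are combined into a pool of £1,800,000.
That pool (£1,800,000) is divided at the grandchildren's generation equally among Kofi, Fionn, and Uzoma: £600,000 each.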